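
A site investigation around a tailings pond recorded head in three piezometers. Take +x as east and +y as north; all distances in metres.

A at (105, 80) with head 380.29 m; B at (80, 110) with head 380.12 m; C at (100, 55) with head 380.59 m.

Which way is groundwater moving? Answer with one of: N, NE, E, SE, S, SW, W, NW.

NE

Taking A as reference: B−A = (-25, 30, -0.17); C−A = (-5, -25, +0.30).
Solve a·Δx + b·Δy = Δh: det = (-25)·(-25) − (-5)·30 = 775.
∂h/∂x = [(-0.17)·(-25) − (+0.30)·30] / 775 = -0.006129
∂h/∂y = [(-25)·(+0.30) − (-5)·(-0.17)] / 775 = -0.01077
Flow = −∇h = (+0.006129 east, +0.01077 north), which points northeast.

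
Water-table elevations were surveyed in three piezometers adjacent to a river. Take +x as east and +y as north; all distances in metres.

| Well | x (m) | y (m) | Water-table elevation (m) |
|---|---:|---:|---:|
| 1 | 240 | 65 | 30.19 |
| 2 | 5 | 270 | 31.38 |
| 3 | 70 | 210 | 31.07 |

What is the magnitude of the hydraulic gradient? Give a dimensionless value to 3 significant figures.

Taking 1 as reference: 2−1 = (-235, 205, +1.19); 3−1 = (-170, 145, +0.88).
Solve a·Δx + b·Δy = Δh: det = (-235)·145 − (-170)·205 = 775.
∂h/∂x = [(+1.19)·145 − (+0.88)·205] / 775 = -0.01013
∂h/∂y = [(-235)·(+0.88) − (-170)·(+1.19)] / 775 = -0.005806
|∇h| = √(-0.01013² + -0.005806²) = 0.01168

0.0117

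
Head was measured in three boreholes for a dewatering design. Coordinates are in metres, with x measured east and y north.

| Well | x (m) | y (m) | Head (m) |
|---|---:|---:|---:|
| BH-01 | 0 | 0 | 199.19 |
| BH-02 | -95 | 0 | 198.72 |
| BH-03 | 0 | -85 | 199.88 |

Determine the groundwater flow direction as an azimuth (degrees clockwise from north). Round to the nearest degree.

∂h/∂x = (198.72 − 199.19) / (-95 − 0) = +0.004947
∂h/∂y = (199.88 − 199.19) / (-85 − 0) = -0.008118
Flow direction (−∇h) has components (-0.004947 E, +0.008118 N).
Azimuth = atan2(E, N) = atan2(-0.004947, +0.008118) = 328.6° ≈ 329°.

329°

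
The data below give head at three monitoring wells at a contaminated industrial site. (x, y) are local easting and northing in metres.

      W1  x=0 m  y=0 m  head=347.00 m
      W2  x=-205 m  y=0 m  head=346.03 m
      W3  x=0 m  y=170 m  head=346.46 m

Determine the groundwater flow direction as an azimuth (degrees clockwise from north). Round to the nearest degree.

304°

∂h/∂x = (346.03 − 347.00) / (-205 − 0) = +0.004732
∂h/∂y = (346.46 − 347.00) / (170 − 0) = -0.003176
Flow direction (−∇h) has components (-0.004732 E, +0.003176 N).
Azimuth = atan2(E, N) = atan2(-0.004732, +0.003176) = 303.9° ≈ 304°.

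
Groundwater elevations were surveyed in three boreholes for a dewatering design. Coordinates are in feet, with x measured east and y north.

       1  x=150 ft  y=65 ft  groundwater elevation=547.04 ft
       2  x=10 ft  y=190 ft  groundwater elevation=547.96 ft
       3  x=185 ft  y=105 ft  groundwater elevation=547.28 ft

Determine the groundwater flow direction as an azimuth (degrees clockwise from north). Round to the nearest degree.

Differences from 1: to 2 (Δx, Δy, Δh) = (-140, 125, +0.92); to 3 = (35, 40, +0.24).
Solve a·Δx + b·Δy = Δh: det = (-140)·40 − 35·125 = -9975.
∂h/∂x = [(+0.92)·40 − (+0.24)·125] / -9975 = -0.0006817
∂h/∂y = [(-140)·(+0.24) − 35·(+0.92)] / -9975 = +0.006596
Flow direction (−∇h) has components (+0.0006817 E, -0.006596 N).
Azimuth = atan2(E, N) = atan2(+0.0006817, -0.006596) = 174.1° ≈ 174°.

174°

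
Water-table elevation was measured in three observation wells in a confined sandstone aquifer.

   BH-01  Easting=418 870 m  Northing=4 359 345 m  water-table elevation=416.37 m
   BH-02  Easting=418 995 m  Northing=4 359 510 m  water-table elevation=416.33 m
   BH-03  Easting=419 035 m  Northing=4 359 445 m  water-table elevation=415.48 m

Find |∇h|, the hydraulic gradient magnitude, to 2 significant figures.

0.012

Differences from BH-01: to BH-02 (Δx, Δy, Δh) = (125, 165, -0.04); to BH-03 = (165, 100, -0.89).
Determinant of the coordinate differences = 125·100 − 165·165 = -14725.
∂h/∂x = [(-0.04)·100 − (-0.89)·165] / -14725 = -0.009701
∂h/∂y = [125·(-0.89) − 165·(-0.04)] / -14725 = +0.007107
|∇h| = √(-0.009701² + 0.007107²) = 0.01203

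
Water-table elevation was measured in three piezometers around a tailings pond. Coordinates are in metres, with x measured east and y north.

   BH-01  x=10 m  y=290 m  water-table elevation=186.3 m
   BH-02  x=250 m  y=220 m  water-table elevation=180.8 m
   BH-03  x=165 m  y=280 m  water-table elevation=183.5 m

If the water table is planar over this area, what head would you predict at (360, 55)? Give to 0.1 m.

175.4 m

Three-point gradient (reference BH-01): Δ to BH-02 = (240, -70, -5.5), Δ to BH-03 = (155, -10, -2.8).
∂h/∂x = -0.01669, ∂h/∂y = +0.02136 (det = 8450).
h(360, 55) = 186.3 + (-0.01669)·(350) + (+0.02136)·(-235) = 186.3 -5.840 -5.020 = 175.440 m.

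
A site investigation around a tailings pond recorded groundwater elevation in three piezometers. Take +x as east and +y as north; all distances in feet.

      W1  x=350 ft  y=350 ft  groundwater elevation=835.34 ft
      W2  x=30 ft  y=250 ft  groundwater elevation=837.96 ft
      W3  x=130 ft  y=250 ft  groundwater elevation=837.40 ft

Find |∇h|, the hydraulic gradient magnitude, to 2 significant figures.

0.0100

With h = a·x + b·y + c and W1 as origin, the differences give:
  (-320)·a + (-100)·b = +2.62
  (-220)·a + (-100)·b = +2.06
Eliminate b (×(-100) and ×(-100), subtract): 10000·a = -56.000 → a = ∂h/∂x = -0.005600
Back-substitute: b = ∂h/∂y = -0.008280.
|∇h| = √(-0.005600² + -0.008280²) = 0.009996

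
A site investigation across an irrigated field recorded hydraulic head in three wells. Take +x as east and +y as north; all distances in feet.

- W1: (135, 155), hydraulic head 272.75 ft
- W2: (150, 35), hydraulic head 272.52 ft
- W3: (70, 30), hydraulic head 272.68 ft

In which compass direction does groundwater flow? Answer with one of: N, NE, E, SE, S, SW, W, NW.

Taking W1 as reference: W2−W1 = (15, -120, -0.23); W3−W1 = (-65, -125, -0.07).
Solve a·Δx + b·Δy = Δh: det = 15·(-125) − (-65)·(-120) = -9675.
∂h/∂x = [(-0.23)·(-125) − (-0.07)·(-120)] / -9675 = -0.002103
∂h/∂y = [15·(-0.07) − (-65)·(-0.23)] / -9675 = +0.001654
Flow = −∇h = (+0.002103 east, -0.001654 north), which points southeast.

SE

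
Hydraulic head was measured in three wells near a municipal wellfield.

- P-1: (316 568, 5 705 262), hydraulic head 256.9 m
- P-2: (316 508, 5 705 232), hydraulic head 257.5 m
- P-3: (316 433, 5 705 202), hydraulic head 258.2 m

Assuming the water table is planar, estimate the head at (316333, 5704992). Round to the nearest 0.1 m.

260.3 m

Taking P-1 as reference: P-2−P-1 = (-60, -30, +0.6); P-3−P-1 = (-135, -60, +1.3).
Determinant of the coordinate differences = (-60)·(-60) − (-135)·(-30) = -450.
∂h/∂x = [(+0.6)·(-60) − (+1.3)·(-30)] / -450 = -0.006667
∂h/∂y = [(-60)·(+1.3) − (-135)·(+0.6)] / -450 = -0.006667
h(316333, 5704992) = 256.9 + (-0.006667)·(-235) + (-0.006667)·(-270) = 256.9 +1.567 +1.800 = 260.267 m.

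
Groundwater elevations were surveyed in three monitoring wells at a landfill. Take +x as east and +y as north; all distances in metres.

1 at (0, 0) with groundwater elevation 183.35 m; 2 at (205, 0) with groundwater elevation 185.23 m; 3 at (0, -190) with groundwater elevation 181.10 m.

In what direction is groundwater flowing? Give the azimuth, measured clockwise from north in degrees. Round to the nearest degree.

218°

∂h/∂x = (185.23 − 183.35) / (205 − 0) = +0.009171
∂h/∂y = (181.10 − 183.35) / (-190 − 0) = +0.01184
Flow direction (−∇h) has components (-0.009171 E, -0.01184 N).
Azimuth = atan2(E, N) = atan2(-0.009171, -0.01184) = 217.8° ≈ 218°.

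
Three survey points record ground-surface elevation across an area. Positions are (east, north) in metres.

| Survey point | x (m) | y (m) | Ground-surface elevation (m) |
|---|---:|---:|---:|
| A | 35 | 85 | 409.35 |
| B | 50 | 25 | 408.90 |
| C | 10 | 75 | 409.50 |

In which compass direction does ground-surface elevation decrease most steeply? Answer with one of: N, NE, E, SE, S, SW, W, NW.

SE

Three-point gradient (reference A): Δ to B = (15, -60, -0.45), Δ to C = (-25, -10, +0.15).
∂z/∂x = -0.008182, ∂z/∂y = +0.005455 (det = -1650).
Steepest decrease is along −∇f = (+0.008182 E, -0.005455 N) → southeast.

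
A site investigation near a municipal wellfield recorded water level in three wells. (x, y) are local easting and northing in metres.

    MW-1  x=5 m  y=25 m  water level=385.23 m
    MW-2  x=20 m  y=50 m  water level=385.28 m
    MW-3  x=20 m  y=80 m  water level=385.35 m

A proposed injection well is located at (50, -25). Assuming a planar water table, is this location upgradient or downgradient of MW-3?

Taking MW-1 as reference: MW-2−MW-1 = (15, 25, +0.05); MW-3−MW-1 = (15, 55, +0.12).
Solve a·Δx + b·Δy = Δh: det = 15·55 − 15·25 = 450.
∂h/∂x = [(+0.05)·55 − (+0.12)·25] / 450 = -0.0005556
∂h/∂y = [15·(+0.12) − 15·(+0.05)] / 450 = +0.002333
Head at (50, -25) = 385.23 + (-0.0005556)·(45) + (+0.002333)·(-50) = 385.09 m.
That is lower than the 385.35 m at MW-3, so the point is downgradient.

downgradient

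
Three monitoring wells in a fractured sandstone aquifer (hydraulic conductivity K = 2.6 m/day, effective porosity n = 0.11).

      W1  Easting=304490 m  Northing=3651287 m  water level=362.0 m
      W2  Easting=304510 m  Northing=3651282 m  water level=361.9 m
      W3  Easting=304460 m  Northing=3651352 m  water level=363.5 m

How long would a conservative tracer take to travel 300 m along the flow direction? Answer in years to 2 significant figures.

Differences from W1: to W2 (Δx, Δy, Δh) = (20, -5, -0.1); to W3 = (-30, 65, +1.5).
Solve a·Δx + b·Δy = Δh: det = 20·65 − (-30)·(-5) = 1150.
∂h/∂x = [(-0.1)·65 − (+1.5)·(-5)] / 1150 = +0.0008696
∂h/∂y = [20·(+1.5) − (-30)·(-0.1)] / 1150 = +0.02348
|∇h| = √(0.0008696² + 0.02348²) = 0.0235
Seepage velocity v = K·i/n = 2.6 × 0.0235 / 0.11 = 0.5555 m/day.
t = 300 / 0.5555 = 540.1 days = 1.48 years.

1.5 years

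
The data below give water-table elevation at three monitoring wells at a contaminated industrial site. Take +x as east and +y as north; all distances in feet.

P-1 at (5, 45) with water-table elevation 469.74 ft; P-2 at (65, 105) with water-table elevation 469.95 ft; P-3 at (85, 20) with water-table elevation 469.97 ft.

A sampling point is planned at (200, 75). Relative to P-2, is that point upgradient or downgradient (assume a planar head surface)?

Taking P-1 as reference: P-2−P-1 = (60, 60, +0.21); P-3−P-1 = (80, -25, +0.23).
Solve a·Δx + b·Δy = Δh: det = 60·(-25) − 80·60 = -6300.
∂h/∂x = [(+0.21)·(-25) − (+0.23)·60] / -6300 = +0.003024
∂h/∂y = [60·(+0.23) − 80·(+0.21)] / -6300 = +0.0004762
Head at (200, 75) = 469.74 + (+0.003024)·(195) + (+0.0004762)·(30) = 470.34 ft.
That is higher than the 469.95 ft at P-2, so the point is upgradient.

upgradient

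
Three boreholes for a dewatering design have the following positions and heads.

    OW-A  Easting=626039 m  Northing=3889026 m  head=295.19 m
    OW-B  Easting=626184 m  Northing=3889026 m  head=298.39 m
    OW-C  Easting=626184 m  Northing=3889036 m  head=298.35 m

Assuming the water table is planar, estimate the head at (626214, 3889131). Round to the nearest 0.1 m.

Differences from OW-A: to OW-B (Δx, Δy, Δh) = (145, 0, +3.20); to OW-C = (145, 10, +3.16).
Determinant of the coordinate differences = 145·10 − 145·0 = 1450.
∂h/∂x = [(+3.20)·10 − (+3.16)·0] / 1450 = +0.02207
∂h/∂y = [145·(+3.16) − 145·(+3.20)] / 1450 = -0.004000
h(626214, 3889131) = 295.19 + (+0.02207)·(175) + (-0.004000)·(105) = 295.19 +3.862 -0.420 = 298.632 m.

298.6 m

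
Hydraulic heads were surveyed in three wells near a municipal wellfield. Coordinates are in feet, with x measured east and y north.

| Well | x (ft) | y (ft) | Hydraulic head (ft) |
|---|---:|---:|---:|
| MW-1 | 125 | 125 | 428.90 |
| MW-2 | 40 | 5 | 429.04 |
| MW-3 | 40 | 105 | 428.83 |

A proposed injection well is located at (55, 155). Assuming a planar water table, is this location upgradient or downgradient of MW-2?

downgradient

Differences from MW-1: to MW-2 (Δx, Δy, Δh) = (-85, -120, +0.14); to MW-3 = (-85, -20, -0.07).
Determinant of the coordinate differences = (-85)·(-20) − (-85)·(-120) = -8500.
∂h/∂x = [(+0.14)·(-20) − (-0.07)·(-120)] / -8500 = +0.001318
∂h/∂y = [(-85)·(-0.07) − (-85)·(+0.14)] / -8500 = -0.002100
Head at (55, 155) = 428.90 + (+0.001318)·(-70) + (-0.002100)·(30) = 428.74 ft.
That is lower than the 429.04 ft at MW-2, so the point is downgradient.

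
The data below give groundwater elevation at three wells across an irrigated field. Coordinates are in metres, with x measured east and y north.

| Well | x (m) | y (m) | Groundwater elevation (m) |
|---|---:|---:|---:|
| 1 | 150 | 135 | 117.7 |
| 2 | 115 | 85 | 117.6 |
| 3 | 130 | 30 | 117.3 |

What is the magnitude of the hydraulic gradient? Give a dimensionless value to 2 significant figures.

Three-point gradient (reference 1): Δ to 2 = (-35, -50, -0.1), Δ to 3 = (-20, -105, -0.4).
∂h/∂x = -0.003551, ∂h/∂y = +0.004486 (det = 2675).
|∇h| = √(-0.003551² + 0.004486²) = 0.005721

0.0057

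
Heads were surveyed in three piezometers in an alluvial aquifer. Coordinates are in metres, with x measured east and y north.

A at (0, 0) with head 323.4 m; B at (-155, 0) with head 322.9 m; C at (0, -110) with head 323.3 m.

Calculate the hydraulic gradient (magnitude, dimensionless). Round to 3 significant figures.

0.00335

∂h/∂x = (322.9 − 323.4) / (-155 − 0) = +0.003226
∂h/∂y = (323.3 − 323.4) / (-110 − 0) = +0.0009091
|∇h| = √(0.003226² + 0.0009091²) = 0.003352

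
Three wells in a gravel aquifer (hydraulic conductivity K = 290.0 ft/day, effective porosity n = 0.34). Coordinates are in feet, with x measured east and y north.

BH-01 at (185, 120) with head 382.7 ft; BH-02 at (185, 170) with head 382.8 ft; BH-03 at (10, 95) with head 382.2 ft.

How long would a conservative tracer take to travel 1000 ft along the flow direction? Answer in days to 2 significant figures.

360 days

Differences from BH-01: to BH-02 (Δx, Δy, Δh) = (0, 50, +0.1); to BH-03 = (-175, -25, -0.5).
Determinant of the coordinate differences = 0·(-25) − (-175)·50 = 8750.
∂h/∂x = [(+0.1)·(-25) − (-0.5)·50] / 8750 = +0.002571
∂h/∂y = [0·(-0.5) − (-175)·(+0.1)] / 8750 = +0.002000
|∇h| = √(0.002571² + 0.002000²) = 0.003257
Seepage velocity v = K·i/n = 290.0 × 0.003257 / 0.34 = 2.778 ft/day.
t = 1000 / 2.778 = 360 days.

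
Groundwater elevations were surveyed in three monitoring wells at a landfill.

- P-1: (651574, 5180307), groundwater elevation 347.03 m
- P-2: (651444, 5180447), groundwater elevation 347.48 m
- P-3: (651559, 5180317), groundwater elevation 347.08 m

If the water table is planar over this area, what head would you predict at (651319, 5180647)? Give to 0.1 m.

347.9 m

With h = a·x + b·y + c and P-1 as origin, the differences give:
  (-130)·a + 140·b = +0.45
  (-15)·a + 10·b = +0.05
Eliminate b (×10 and ×140, subtract): 800·a = -2.500 → a = ∂h/∂x = -0.003125
Back-substitute: b = ∂h/∂y = +0.0003125.
h(651319, 5180647) = 347.03 + (-0.003125)·(-255) + (+0.0003125)·(340) = 347.03 +0.797 +0.106 = 347.933 m.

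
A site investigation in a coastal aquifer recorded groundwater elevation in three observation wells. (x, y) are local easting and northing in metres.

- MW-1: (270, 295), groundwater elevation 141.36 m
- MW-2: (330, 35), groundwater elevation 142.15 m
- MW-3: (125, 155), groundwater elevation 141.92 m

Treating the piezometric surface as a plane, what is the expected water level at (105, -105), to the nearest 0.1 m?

142.8 m

Taking MW-1 as reference: MW-2−MW-1 = (60, -260, +0.79); MW-3−MW-1 = (-145, -140, +0.56).
Solve a·Δx + b·Δy = Δh: det = 60·(-140) − (-145)·(-260) = -46100.
∂h/∂x = [(+0.79)·(-140) − (+0.56)·(-260)] / -46100 = -0.0007592
∂h/∂y = [60·(+0.56) − (-145)·(+0.79)] / -46100 = -0.003214
h(105, -105) = 141.36 + (-0.0007592)·(-165) + (-0.003214)·(-400) = 141.36 +0.125 +1.285 = 142.771 m.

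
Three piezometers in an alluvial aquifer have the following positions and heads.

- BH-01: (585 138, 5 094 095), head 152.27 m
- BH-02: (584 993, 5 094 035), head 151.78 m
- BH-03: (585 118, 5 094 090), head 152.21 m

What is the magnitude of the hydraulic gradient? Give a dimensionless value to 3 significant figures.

0.00335

Differences from BH-01: to BH-02 (Δx, Δy, Δh) = (-145, -60, -0.49); to BH-03 = (-20, -5, -0.06).
Solve a·Δx + b·Δy = Δh: det = (-145)·(-5) − (-20)·(-60) = -475.
∂h/∂x = [(-0.49)·(-5) − (-0.06)·(-60)] / -475 = +0.002421
∂h/∂y = [(-145)·(-0.06) − (-20)·(-0.49)] / -475 = +0.002316
|∇h| = √(0.002421² + 0.002316²) = 0.00335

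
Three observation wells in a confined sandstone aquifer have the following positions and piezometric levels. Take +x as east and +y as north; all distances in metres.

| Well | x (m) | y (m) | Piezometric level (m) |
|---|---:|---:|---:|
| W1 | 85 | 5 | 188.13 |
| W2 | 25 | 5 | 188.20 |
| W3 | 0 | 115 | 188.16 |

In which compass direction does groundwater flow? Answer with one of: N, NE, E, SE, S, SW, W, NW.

Taking W1 as reference: W2−W1 = (-60, 0, +0.07); W3−W1 = (-85, 110, +0.03).
Determinant of the coordinate differences = (-60)·110 − (-85)·0 = -6600.
∂h/∂x = [(+0.07)·110 − (+0.03)·0] / -6600 = -0.001167
∂h/∂y = [(-60)·(+0.03) − (-85)·(+0.07)] / -6600 = -0.0006288
Flow = −∇h = (+0.001167 east, +0.0006288 north), which points northeast.

NE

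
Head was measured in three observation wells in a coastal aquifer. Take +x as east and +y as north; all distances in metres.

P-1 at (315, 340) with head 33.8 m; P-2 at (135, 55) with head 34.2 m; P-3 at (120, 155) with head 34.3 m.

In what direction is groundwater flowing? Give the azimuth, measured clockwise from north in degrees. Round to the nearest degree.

With h = a·x + b·y + c and P-1 as origin, the differences give:
  (-180)·a + (-285)·b = +0.4
  (-195)·a + (-185)·b = +0.5
Eliminate b (×(-185) and ×(-285), subtract): -22275·a = 68.50 → a = ∂h/∂x = -0.003075
Back-substitute: b = ∂h/∂y = +0.0005387.
Flow direction (−∇h) has components (+0.003075 E, -0.0005387 N).
Azimuth = atan2(E, N) = atan2(+0.003075, -0.0005387) = 99.9° ≈ 100°.

100°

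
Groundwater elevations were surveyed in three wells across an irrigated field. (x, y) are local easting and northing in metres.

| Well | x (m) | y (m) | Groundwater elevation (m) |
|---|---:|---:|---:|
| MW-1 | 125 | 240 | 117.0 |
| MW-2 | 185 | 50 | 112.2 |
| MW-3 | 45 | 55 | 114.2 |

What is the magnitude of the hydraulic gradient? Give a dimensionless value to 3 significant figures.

Differences from MW-1: to MW-2 (Δx, Δy, Δh) = (60, -190, -4.8); to MW-3 = (-80, -185, -2.8).
Determinant of the coordinate differences = 60·(-185) − (-80)·(-190) = -26300.
∂h/∂x = [(-4.8)·(-185) − (-2.8)·(-190)] / -26300 = -0.01354
∂h/∂y = [60·(-2.8) − (-80)·(-4.8)] / -26300 = +0.02099
|∇h| = √(-0.01354² + 0.02099²) = 0.02498

0.0250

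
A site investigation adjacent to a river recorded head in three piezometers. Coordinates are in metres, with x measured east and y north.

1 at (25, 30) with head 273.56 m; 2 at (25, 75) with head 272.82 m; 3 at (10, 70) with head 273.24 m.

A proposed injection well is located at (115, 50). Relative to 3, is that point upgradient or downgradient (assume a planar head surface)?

downgradient

Taking 1 as reference: 2−1 = (0, 45, -0.74); 3−1 = (-15, 40, -0.32).
Solve a·Δx + b·Δy = Δh: det = 0·40 − (-15)·45 = 675.
∂h/∂x = [(-0.74)·40 − (-0.32)·45] / 675 = -0.02252
∂h/∂y = [0·(-0.32) − (-15)·(-0.74)] / 675 = -0.01644
Head at (115, 50) = 273.56 + (-0.02252)·(90) + (-0.01644)·(20) = 271.20 m.
That is lower than the 273.24 m at 3, so the point is downgradient.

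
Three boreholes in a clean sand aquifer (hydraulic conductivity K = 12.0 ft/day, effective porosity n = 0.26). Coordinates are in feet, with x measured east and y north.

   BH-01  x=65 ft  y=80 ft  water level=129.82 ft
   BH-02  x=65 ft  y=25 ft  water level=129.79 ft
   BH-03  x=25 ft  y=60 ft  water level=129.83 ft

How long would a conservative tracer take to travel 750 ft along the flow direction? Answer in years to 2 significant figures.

59 years

Differences from BH-01: to BH-02 (Δx, Δy, Δh) = (0, -55, -0.03); to BH-03 = (-40, -20, +0.01).
Solve a·Δx + b·Δy = Δh: det = 0·(-20) − (-40)·(-55) = -2200.
∂h/∂x = [(-0.03)·(-20) − (+0.01)·(-55)] / -2200 = -0.0005227
∂h/∂y = [0·(+0.01) − (-40)·(-0.03)] / -2200 = +0.0005455
|∇h| = √(-0.0005227² + 0.0005455²) = 0.0007555
Seepage velocity v = K·i/n = 12.0 × 0.0007555 / 0.26 = 0.03487 ft/day.
t = 750 / 0.03487 = 2.151e+04 days = 58.9 years.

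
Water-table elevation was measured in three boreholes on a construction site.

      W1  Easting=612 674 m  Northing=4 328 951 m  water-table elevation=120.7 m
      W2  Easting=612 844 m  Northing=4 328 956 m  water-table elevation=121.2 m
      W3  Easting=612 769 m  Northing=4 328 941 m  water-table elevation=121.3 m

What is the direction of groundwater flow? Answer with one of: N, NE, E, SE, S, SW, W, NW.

N

Differences from W1: to W2 (Δx, Δy, Δh) = (170, 5, +0.5); to W3 = (95, -10, +0.6).
Solve a·Δx + b·Δy = Δh: det = 170·(-10) − 95·5 = -2175.
∂h/∂x = [(+0.5)·(-10) − (+0.6)·5] / -2175 = +0.003678
∂h/∂y = [170·(+0.6) − 95·(+0.5)] / -2175 = -0.02506
Flow = −∇h = (-0.003678 east, +0.02506 north), which points north.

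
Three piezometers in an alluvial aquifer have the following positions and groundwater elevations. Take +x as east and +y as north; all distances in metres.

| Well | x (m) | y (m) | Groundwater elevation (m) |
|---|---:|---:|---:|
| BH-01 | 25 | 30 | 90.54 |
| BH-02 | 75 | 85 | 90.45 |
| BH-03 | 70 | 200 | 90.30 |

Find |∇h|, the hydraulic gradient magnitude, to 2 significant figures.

Taking BH-01 as reference: BH-02−BH-01 = (50, 55, -0.09); BH-03−BH-01 = (45, 170, -0.24).
Determinant of the coordinate differences = 50·170 − 45·55 = 6025.
∂h/∂x = [(-0.09)·170 − (-0.24)·55] / 6025 = -0.0003485
∂h/∂y = [50·(-0.24) − 45·(-0.09)] / 6025 = -0.001320
|∇h| = √(-0.0003485² + -0.001320²) = 0.001365

0.0014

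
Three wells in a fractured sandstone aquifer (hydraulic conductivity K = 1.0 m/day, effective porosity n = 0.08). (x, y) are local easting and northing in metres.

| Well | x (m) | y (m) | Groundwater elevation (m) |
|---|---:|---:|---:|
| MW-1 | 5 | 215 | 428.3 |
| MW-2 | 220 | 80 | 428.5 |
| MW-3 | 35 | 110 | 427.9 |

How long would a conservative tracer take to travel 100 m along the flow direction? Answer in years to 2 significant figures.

3.4 years

With h = a·x + b·y + c and MW-1 as origin, the differences give:
  215·a + (-135)·b = +0.2
  30·a + (-105)·b = -0.4
Eliminate b (×(-105) and ×(-135), subtract): -18525·a = -75.00 → a = ∂h/∂x = +0.004049
Back-substitute: b = ∂h/∂y = +0.004966.
|∇h| = √(0.004049² + 0.004966²) = 0.006407
Seepage velocity v = K·i/n = 1.0 × 0.006407 / 0.08 = 0.08009 m/day.
t = 100 / 0.08009 = 1249 days = 3.42 years.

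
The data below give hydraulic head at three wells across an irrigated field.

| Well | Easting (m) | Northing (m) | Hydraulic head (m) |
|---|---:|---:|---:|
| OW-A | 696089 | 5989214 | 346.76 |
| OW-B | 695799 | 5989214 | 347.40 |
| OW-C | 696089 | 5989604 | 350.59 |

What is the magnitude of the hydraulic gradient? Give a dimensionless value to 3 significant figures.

∂h/∂x = (347.40 − 346.76) / (695799 − 696089) = -0.002207
∂h/∂y = (350.59 − 346.76) / (5989604 − 5989214) = +0.009821
|∇h| = √(-0.002207² + 0.009821²) = 0.01007

0.0101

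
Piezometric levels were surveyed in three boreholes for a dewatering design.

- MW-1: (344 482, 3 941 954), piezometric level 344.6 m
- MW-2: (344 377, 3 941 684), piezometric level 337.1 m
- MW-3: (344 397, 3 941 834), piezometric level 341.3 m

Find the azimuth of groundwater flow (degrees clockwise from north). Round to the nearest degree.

178°

With h = a·x + b·y + c and MW-1 as origin, the differences give:
  (-105)·a + (-270)·b = -7.5
  (-85)·a + (-120)·b = -3.3
Eliminate b (×(-120) and ×(-270), subtract): -10350·a = 9.00 → a = ∂h/∂x = -0.0008696
Back-substitute: b = ∂h/∂y = +0.02812.
Flow direction (−∇h) has components (+0.0008696 E, -0.02812 N).
Azimuth = atan2(E, N) = atan2(+0.0008696, -0.02812) = 178.2° ≈ 178°.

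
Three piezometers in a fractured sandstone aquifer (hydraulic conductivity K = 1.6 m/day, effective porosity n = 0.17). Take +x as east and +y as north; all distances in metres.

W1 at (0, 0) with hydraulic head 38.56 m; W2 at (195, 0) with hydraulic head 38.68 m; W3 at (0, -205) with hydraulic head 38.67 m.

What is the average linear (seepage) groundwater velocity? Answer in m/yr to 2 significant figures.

2.8 m/yr

∂h/∂x = (38.68 − 38.56) / (195 − 0) = +0.0006154
∂h/∂y = (38.67 − 38.56) / (-205 − 0) = -0.0005366
|∇h| = √(0.0006154² + -0.0005366²) = 0.0008165
Seepage velocity v = K·i/n = 1.6 × 0.0008165 / 0.17 = 0.007685 m/day = 2.807 m/yr.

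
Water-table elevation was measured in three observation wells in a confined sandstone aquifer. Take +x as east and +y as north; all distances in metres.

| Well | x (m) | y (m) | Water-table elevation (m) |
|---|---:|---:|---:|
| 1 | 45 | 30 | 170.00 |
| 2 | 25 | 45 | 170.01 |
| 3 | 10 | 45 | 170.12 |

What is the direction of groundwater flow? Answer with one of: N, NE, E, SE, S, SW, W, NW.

NE

Taking 1 as reference: 2−1 = (-20, 15, +0.01); 3−1 = (-35, 15, +0.12).
Solve a·Δx + b·Δy = Δh: det = (-20)·15 − (-35)·15 = 225.
∂h/∂x = [(+0.01)·15 − (+0.12)·15] / 225 = -0.007333
∂h/∂y = [(-20)·(+0.12) − (-35)·(+0.01)] / 225 = -0.009111
Flow = −∇h = (+0.007333 east, +0.009111 north), which points northeast.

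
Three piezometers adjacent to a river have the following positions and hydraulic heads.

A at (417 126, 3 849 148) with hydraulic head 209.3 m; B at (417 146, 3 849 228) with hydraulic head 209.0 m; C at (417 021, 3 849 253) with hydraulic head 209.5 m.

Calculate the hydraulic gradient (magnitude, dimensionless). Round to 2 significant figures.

0.0052

Taking A as reference: B−A = (20, 80, -0.3); C−A = (-105, 105, +0.2).
Determinant of the coordinate differences = 20·105 − (-105)·80 = 10500.
∂h/∂x = [(-0.3)·105 − (+0.2)·80] / 10500 = -0.004524
∂h/∂y = [20·(+0.2) − (-105)·(-0.3)] / 10500 = -0.002619
|∇h| = √(-0.004524² + -0.002619²) = 0.005227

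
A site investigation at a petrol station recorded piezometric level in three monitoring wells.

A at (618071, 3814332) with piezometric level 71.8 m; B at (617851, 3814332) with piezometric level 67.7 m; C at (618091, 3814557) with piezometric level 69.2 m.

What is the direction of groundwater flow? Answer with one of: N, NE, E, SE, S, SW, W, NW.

Differences from A: to B (Δx, Δy, Δh) = (-220, 0, -4.1); to C = (20, 225, -2.6).
Solve a·Δx + b·Δy = Δh: det = (-220)·225 − 20·0 = -49500.
∂h/∂x = [(-4.1)·225 − (-2.6)·0] / -49500 = +0.01864
∂h/∂y = [(-220)·(-2.6) − 20·(-4.1)] / -49500 = -0.01321
Flow = −∇h = (-0.01864 east, +0.01321 north), which points northwest.

NW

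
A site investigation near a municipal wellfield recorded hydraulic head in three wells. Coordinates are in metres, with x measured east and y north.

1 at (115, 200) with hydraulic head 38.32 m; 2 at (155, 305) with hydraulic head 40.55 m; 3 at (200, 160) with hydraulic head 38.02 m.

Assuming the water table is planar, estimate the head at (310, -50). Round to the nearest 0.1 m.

34.6 m

With h = a·x + b·y + c and 1 as origin, the differences give:
  40·a + 105·b = +2.23
  85·a + (-40)·b = -0.30
Eliminate b (×(-40) and ×105, subtract): -10525·a = -57.700 → a = ∂h/∂x = +0.005482
Back-substitute: b = ∂h/∂y = +0.01915.
h(310, -50) = 38.32 + (+0.005482)·(195) + (+0.01915)·(-250) = 38.32 +1.069 -4.787 = 34.602 m.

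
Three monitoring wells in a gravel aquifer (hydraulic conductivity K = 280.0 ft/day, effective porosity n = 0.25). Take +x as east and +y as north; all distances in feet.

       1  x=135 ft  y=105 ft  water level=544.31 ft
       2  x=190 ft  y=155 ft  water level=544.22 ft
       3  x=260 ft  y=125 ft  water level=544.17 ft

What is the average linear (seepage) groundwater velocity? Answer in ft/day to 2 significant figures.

With h = a·x + b·y + c and 1 as origin, the differences give:
  55·a + 50·b = -0.09
  125·a + 20·b = -0.14
Eliminate b (×20 and ×50, subtract): -5150·a = 5.200 → a = ∂h/∂x = -0.001010
Back-substitute: b = ∂h/∂y = -0.0006893.
|∇h| = √(-0.001010² + -0.0006893²) = 0.001223
Seepage velocity v = K·i/n = 280.0 × 0.001223 / 0.25 = 1.37 ft/day.

1.4 ft/day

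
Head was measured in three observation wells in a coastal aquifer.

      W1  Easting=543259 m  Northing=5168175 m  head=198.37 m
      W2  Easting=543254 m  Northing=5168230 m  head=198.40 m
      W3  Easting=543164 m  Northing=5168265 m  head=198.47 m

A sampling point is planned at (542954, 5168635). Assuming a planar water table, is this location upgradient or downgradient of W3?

upgradient

With h = a·x + b·y + c and W1 as origin, the differences give:
  (-5)·a + 55·b = +0.03
  (-95)·a + 90·b = +0.10
Eliminate b (×90 and ×55, subtract): 4775·a = -2.800 → a = ∂h/∂x = -0.0005864
Back-substitute: b = ∂h/∂y = +0.0004921.
Head at (542954, 5168635) = 198.37 + (-0.0005864)·(-305) + (+0.0004921)·(460) = 198.78 m.
That is higher than the 198.47 m at W3, so the point is upgradient.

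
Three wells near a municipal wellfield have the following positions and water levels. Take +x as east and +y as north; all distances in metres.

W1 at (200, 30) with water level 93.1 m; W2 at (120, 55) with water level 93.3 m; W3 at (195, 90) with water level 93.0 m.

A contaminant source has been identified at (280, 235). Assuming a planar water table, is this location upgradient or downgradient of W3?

With h = a·x + b·y + c and W1 as origin, the differences give:
  (-80)·a + 25·b = +0.2
  (-5)·a + 60·b = -0.1
Eliminate b (×60 and ×25, subtract): -4675·a = 14.50 → a = ∂h/∂x = -0.003102
Back-substitute: b = ∂h/∂y = -0.001925.
Head at (280, 235) = 93.1 + (-0.003102)·(80) + (-0.001925)·(205) = 92.46 m.
That is lower than the 93.0 m at W3, so the point is downgradient.

downgradient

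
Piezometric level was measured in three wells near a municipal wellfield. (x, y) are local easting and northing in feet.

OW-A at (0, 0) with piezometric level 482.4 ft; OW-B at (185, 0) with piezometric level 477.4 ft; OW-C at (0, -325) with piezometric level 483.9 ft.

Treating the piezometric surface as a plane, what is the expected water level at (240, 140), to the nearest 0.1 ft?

∂h/∂x = (477.4 − 482.4) / (185 − 0) = -0.02703
∂h/∂y = (483.9 − 482.4) / (-325 − 0) = -0.004615
h(240, 140) = 482.4 + (-0.02703)·(240) + (-0.004615)·(140) = 482.4 -6.486 -0.646 = 475.267 ft.

475.3 ft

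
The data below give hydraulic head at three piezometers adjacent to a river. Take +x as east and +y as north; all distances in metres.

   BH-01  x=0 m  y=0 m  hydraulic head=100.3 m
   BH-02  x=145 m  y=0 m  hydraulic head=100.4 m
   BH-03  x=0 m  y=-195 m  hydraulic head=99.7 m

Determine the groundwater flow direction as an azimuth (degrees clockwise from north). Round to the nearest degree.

∂h/∂x = (100.4 − 100.3) / (145 − 0) = +0.0006897
∂h/∂y = (99.7 − 100.3) / (-195 − 0) = +0.003077
Flow direction (−∇h) has components (-0.0006897 E, -0.003077 N).
Azimuth = atan2(E, N) = atan2(-0.0006897, -0.003077) = 192.6° ≈ 193°.

193°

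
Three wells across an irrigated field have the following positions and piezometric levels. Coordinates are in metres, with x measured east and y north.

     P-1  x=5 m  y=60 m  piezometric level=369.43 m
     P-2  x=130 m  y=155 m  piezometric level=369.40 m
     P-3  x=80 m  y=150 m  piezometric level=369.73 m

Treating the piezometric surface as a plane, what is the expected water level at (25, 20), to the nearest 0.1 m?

Three-point gradient (reference P-1): Δ to P-2 = (125, 95, -0.03), Δ to P-3 = (75, 90, +0.30).
∂h/∂x = -0.007564, ∂h/∂y = +0.009636 (det = 4125).
h(25, 20) = 369.43 + (-0.007564)·(20) + (+0.009636)·(-40) = 369.43 -0.151 -0.385 = 368.893 m.

368.9 m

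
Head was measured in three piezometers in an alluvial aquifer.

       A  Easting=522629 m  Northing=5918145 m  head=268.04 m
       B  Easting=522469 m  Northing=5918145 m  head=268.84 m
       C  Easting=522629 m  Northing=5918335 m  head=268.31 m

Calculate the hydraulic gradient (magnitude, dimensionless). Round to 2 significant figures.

0.0052

∂h/∂x = (268.84 − 268.04) / (522469 − 522629) = -0.005000
∂h/∂y = (268.31 − 268.04) / (5918335 − 5918145) = +0.001421
|∇h| = √(-0.005000² + 0.001421²) = 0.005198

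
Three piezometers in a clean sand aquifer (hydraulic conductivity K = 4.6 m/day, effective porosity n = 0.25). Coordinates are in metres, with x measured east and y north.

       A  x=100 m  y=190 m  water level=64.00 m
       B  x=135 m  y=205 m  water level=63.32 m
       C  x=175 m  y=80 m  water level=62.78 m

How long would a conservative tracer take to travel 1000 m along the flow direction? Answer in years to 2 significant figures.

7.9 years

Three-point gradient (reference A): Δ to B = (35, 15, -0.68), Δ to C = (75, -110, -1.22).
∂h/∂x = -0.01871, ∂h/∂y = -0.001668 (det = -4975).
|∇h| = √(-0.01871² + -0.001668²) = 0.01878
Seepage velocity v = K·i/n = 4.6 × 0.01878 / 0.25 = 0.3456 m/day.
t = 1000 / 0.3456 = 2894 days = 7.92 years.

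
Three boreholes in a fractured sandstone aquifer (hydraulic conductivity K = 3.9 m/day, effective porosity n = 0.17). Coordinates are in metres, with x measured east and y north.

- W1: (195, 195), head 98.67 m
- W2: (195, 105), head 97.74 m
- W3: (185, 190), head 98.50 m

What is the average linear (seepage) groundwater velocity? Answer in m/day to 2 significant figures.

Taking W1 as reference: W2−W1 = (0, -90, -0.93); W3−W1 = (-10, -5, -0.17).
Solve a·Δx + b·Δy = Δh: det = 0·(-5) − (-10)·(-90) = -900.
∂h/∂x = [(-0.93)·(-5) − (-0.17)·(-90)] / -900 = +0.01183
∂h/∂y = [0·(-0.17) − (-10)·(-0.93)] / -900 = +0.01033
|∇h| = √(0.01183² + 0.01033²) = 0.01571
Seepage velocity v = K·i/n = 3.9 × 0.01571 / 0.17 = 0.3604 m/day.

0.36 m/day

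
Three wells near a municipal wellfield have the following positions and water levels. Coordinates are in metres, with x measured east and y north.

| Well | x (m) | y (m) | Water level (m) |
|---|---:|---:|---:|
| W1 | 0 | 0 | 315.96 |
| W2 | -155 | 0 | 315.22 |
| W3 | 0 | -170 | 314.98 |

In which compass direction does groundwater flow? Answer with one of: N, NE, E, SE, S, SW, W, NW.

SW

∂h/∂x = (315.22 − 315.96) / (-155 − 0) = +0.004774
∂h/∂y = (314.98 − 315.96) / (-170 − 0) = +0.005765
Flow = −∇h = (-0.004774 east, -0.005765 north), which points southwest.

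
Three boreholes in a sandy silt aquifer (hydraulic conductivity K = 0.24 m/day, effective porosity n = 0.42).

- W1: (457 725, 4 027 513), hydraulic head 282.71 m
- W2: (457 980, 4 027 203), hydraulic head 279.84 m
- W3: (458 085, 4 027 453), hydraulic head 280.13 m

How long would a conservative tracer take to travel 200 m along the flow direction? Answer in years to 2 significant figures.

Three-point gradient (reference W1): Δ to W2 = (255, -310, -2.87), Δ to W3 = (360, -60, -2.58).
∂h/∂x = -0.006517, ∂h/∂y = +0.003897 (det = 96300).
|∇h| = √(-0.006517² + 0.003897²) = 0.007593
Seepage velocity v = K·i/n = 0.24 × 0.007593 / 0.42 = 0.004339 m/day.
t = 200 / 0.004339 = 4.609e+04 days = 126 years.

130 years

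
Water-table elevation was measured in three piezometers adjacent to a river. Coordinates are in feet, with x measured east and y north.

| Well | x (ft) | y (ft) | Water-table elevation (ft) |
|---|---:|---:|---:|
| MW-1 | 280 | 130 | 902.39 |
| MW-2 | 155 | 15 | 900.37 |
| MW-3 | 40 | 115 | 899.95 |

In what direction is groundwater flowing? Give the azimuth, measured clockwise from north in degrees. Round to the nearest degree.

234°

Differences from MW-1: to MW-2 (Δx, Δy, Δh) = (-125, -115, -2.02); to MW-3 = (-240, -15, -2.44).
Determinant of the coordinate differences = (-125)·(-15) − (-240)·(-115) = -25725.
∂h/∂x = [(-2.02)·(-15) − (-2.44)·(-115)] / -25725 = +0.009730
∂h/∂y = [(-125)·(-2.44) − (-240)·(-2.02)] / -25725 = +0.006989
Flow direction (−∇h) has components (-0.009730 E, -0.006989 N).
Azimuth = atan2(E, N) = atan2(-0.009730, -0.006989) = 234.3° ≈ 234°.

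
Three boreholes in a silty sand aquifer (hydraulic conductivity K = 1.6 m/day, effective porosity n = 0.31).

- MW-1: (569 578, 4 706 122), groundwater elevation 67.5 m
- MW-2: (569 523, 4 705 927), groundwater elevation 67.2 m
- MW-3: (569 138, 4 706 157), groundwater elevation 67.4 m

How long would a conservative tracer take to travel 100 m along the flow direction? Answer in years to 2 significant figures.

36 years

Taking MW-1 as reference: MW-2−MW-1 = (-55, -195, -0.3); MW-3−MW-1 = (-440, 35, -0.1).
Determinant of the coordinate differences = (-55)·35 − (-440)·(-195) = -87725.
∂h/∂x = [(-0.3)·35 − (-0.1)·(-195)] / -87725 = +0.0003420
∂h/∂y = [(-55)·(-0.1) − (-440)·(-0.3)] / -87725 = +0.001442
|∇h| = √(0.0003420² + 0.001442²) = 0.001482
Seepage velocity v = K·i/n = 1.6 × 0.001482 / 0.31 = 0.007649 m/day.
t = 100 / 0.007649 = 1.307e+04 days = 35.8 years.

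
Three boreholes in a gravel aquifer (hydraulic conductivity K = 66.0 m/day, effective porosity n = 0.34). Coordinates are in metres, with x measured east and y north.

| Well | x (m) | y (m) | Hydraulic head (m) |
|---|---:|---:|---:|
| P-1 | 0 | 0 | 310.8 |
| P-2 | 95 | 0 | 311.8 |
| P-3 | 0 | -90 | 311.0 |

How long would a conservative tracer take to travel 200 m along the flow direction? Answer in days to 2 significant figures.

∂h/∂x = (311.8 − 310.8) / (95 − 0) = +0.01053
∂h/∂y = (311.0 − 310.8) / (-90 − 0) = -0.002222
|∇h| = √(0.01053² + -0.002222²) = 0.01076
Seepage velocity v = K·i/n = 66.0 × 0.01076 / 0.34 = 2.089 m/day.
t = 200 / 2.089 = 95.74 days.

96 days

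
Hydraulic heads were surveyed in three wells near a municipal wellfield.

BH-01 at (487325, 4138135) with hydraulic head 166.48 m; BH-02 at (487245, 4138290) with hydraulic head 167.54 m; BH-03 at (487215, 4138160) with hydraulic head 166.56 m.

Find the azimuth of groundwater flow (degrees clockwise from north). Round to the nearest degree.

With h = a·x + b·y + c and BH-01 as origin, the differences give:
  (-80)·a + 155·b = +1.06
  (-110)·a + 25·b = +0.08
Eliminate b (×25 and ×155, subtract): 15050·a = 14.100 → a = ∂h/∂x = +0.0009369
Back-substitute: b = ∂h/∂y = +0.007322.
Flow direction (−∇h) has components (-0.0009369 E, -0.007322 N).
Azimuth = atan2(E, N) = atan2(-0.0009369, -0.007322) = 187.3° ≈ 187°.

187°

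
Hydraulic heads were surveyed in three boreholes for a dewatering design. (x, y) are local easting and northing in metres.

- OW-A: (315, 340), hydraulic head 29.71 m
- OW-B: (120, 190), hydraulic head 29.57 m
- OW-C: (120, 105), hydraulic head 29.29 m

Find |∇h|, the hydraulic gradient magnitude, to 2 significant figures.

Differences from OW-A: to OW-B (Δx, Δy, Δh) = (-195, -150, -0.14); to OW-C = (-195, -235, -0.42).
Determinant of the coordinate differences = (-195)·(-235) − (-195)·(-150) = 16575.
∂h/∂x = [(-0.14)·(-235) − (-0.42)·(-150)] / 16575 = -0.001816
∂h/∂y = [(-195)·(-0.42) − (-195)·(-0.14)] / 16575 = +0.003294
|∇h| = √(-0.001816² + 0.003294²) = 0.003761

0.0038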